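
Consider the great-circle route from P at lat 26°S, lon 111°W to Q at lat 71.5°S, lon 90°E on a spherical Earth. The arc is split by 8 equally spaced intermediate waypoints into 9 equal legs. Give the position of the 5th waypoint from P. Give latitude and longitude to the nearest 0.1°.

≈ lat 70.5°S, lon 125.1°W

Write both endpoints as unit vectors p₁, p₂ with components (cos φ cos λ, cos φ sin λ, sin φ).
The central angle between the endpoints is δ = arccos(p₁·p₂) ≈ 1.421 rad (81.4°).
Interpolate at f = 5/9 with slerp weights a = sin((1−f)δ)/sin δ ≈ 0.597, b = sin(fδ)/sin δ ≈ 0.718.
p = a·p₁ + b·p₂ ≈ (-0.192, -0.273, -0.943); φ = arcsin(p_z) ≈ -70.48°, λ = atan2(p_y, p_x) ≈ -125.15°.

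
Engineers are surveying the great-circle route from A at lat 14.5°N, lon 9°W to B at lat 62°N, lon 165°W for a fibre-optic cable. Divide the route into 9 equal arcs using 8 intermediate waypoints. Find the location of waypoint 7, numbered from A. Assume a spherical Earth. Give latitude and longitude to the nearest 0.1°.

Write both endpoints as unit vectors p₁, p₂ with components (cos φ cos λ, cos φ sin λ, sin φ).
The central angle between the endpoints is δ = arccos(p₁·p₂) ≈ 1.766 rad (101.2°).
Interpolate at f = 7/9 with slerp weights a = sin((1−f)δ)/sin δ ≈ 0.390, b = sin(fδ)/sin δ ≈ 1.000.
p = a·p₁ + b·p₂ ≈ (-0.080, -0.181, 0.980); φ = arcsin(p_z) ≈ 78.60°, λ = atan2(p_y, p_x) ≈ -114.03°.

≈ lat 78.6°N, lon 114.0°W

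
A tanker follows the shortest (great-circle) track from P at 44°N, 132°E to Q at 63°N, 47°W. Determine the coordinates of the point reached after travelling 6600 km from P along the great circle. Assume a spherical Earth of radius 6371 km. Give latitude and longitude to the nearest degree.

From cos δ = sin φ₁ sin φ₂ + cos φ₁ cos φ₂ cos Δλ, the central angle is δ ≈ 1.274 rad (73.0°). The total great-circle distance is δ·R ≈ 1.274 × 6371 ≈ 8117 km, so the target fraction is f = 6600/8117 ≈ 0.813.
Interpolate at f ≈ 0.813 with slerp weights a = sin((1−f)δ)/sin δ ≈ 0.247, b = sin(fδ)/sin δ ≈ 0.900.
p = a·p₁ + b·p₂ ≈ (0.160, -0.167, 0.973); φ = arcsin(p_z) ≈ 76.64°, λ = atan2(p_y, p_x) ≈ -46.23°.

≈ 77°N, 46°W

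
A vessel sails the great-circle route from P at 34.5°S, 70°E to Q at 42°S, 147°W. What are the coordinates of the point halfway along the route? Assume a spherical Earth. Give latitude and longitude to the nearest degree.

≈ 68°S, 133°E

From cos δ = sin φ₁ sin φ₂ + cos φ₁ cos φ₂ cos Δλ, the central angle is δ ≈ 1.681 rad (96.3°).
Interpolate at f = 1/2 with slerp weights a = sin((1−f)δ)/sin δ ≈ 0.750, b = sin(fδ)/sin δ ≈ 0.750.
p = a·p₁ + b·p₂ ≈ (-0.256, 0.277, -0.926); φ = arcsin(p_z) ≈ -67.84°, λ = atan2(p_y, p_x) ≈ 132.72°.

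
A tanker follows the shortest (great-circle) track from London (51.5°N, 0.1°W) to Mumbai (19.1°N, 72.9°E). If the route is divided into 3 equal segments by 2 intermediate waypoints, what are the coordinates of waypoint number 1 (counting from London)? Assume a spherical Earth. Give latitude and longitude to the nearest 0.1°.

The haversine formula gives a central angle δ ≈ 1.128 rad (64.7°) between the endpoints.
Interpolate at f = 1/3 with slerp weights a = sin((1−f)δ)/sin δ ≈ 0.756, b = sin(fδ)/sin δ ≈ 0.406.
p = a·p₁ + b·p₂ ≈ (0.584, 0.366, 0.725); φ = arcsin(p_z) ≈ 46.45°, λ = atan2(p_y, p_x) ≈ 32.11°.

≈ (46.4°N, 32.1°E)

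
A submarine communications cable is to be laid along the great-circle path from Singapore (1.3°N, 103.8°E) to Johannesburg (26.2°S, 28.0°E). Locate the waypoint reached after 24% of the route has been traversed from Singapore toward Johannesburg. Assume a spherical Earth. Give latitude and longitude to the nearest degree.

≈ 7°S, 87°E

Convert each endpoint to a unit vector on the sphere (x = cos φ cos λ, y = cos φ sin λ, z = sin φ).
The central angle between the endpoints is δ = arccos(p₁·p₂) ≈ 1.359 rad (77.9°).
Interpolate at f = 0.24 with slerp weights a = sin((1−f)δ)/sin δ ≈ 0.878, b = sin(fδ)/sin δ ≈ 0.328.
p = a·p₁ + b·p₂ ≈ (0.050, 0.991, -0.125); φ = arcsin(p_z) ≈ -7.17°, λ = atan2(p_y, p_x) ≈ 87.10°.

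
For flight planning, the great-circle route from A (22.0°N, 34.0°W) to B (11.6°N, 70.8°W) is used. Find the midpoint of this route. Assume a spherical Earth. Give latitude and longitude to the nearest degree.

≈ (18°N, 53°W)

The haversine formula gives a central angle δ ≈ 0.639 rad (36.6°) between the endpoints.
Interpolate at f = 1/2 with slerp weights a = sin((1−f)δ)/sin δ ≈ 0.527, b = sin(fδ)/sin δ ≈ 0.527.
p = a·p₁ + b·p₂ ≈ (0.574, -0.760, 0.303); φ = arcsin(p_z) ≈ 17.65°, λ = atan2(p_y, p_x) ≈ -52.92°.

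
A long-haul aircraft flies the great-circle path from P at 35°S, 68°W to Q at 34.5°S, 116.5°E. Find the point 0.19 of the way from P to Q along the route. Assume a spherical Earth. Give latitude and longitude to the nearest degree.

Write both endpoints as unit vectors p₁, p₂ with components (cos φ cos λ, cos φ sin λ, sin φ).
The central angle between the endpoints is δ = arccos(p₁·p₂) ≈ 1.926 rad (110.4°).
Interpolate at f = 0.19 with slerp weights a = sin((1−f)δ)/sin δ ≈ 1.067, b = sin(fδ)/sin δ ≈ 0.382.
p = a·p₁ + b·p₂ ≈ (0.187, -0.529, -0.828); φ = arcsin(p_z) ≈ -55.90°, λ = atan2(p_y, p_x) ≈ -70.52°.

≈ 56°S, 71°W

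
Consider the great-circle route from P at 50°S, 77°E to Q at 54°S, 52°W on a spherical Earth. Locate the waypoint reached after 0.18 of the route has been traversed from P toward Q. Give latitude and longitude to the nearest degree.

The haversine formula gives a central angle δ ≈ 1.179 rad (67.5°) between the endpoints.
Interpolate at f = 0.18 with slerp weights a = sin((1−f)δ)/sin δ ≈ 0.891, b = sin(fδ)/sin δ ≈ 0.228.
p = a·p₁ + b·p₂ ≈ (0.211, 0.452, -0.867); φ = arcsin(p_z) ≈ -60.06°, λ = atan2(p_y, p_x) ≈ 64.96°.

≈ 60°S, 65°E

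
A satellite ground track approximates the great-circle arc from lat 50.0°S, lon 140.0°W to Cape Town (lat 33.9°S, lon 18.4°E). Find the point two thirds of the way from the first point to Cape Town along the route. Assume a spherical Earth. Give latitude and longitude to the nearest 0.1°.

The haversine formula gives a central angle δ ≈ 1.640 rad (93.9°) between the endpoints.
Interpolate at f = 2/3 with slerp weights a = sin((1−f)δ)/sin δ ≈ 0.521, b = sin(fδ)/sin δ ≈ 0.890.
p = a·p₁ + b·p₂ ≈ (0.445, 0.018, -0.896); φ = arcsin(p_z) ≈ -63.58°, λ = atan2(p_y, p_x) ≈ 2.31°.

≈ lat 63.6°S, lon 2.3°E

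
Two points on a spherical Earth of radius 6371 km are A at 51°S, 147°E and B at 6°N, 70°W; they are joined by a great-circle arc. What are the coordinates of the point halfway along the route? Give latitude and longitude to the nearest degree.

≈ 47°S, 108°W

Write both endpoints as unit vectors p₁, p₂ with components (cos φ cos λ, cos φ sin λ, sin φ).
The central angle between the endpoints is δ = arccos(p₁·p₂) ≈ 2.191 rad (125.5°).
Interpolate at f = 1/2 with slerp weights a = sin((1−f)δ)/sin δ ≈ 1.092, b = sin(fδ)/sin δ ≈ 1.092.
p = a·p₁ + b·p₂ ≈ (-0.205, -0.647, -0.735); φ = arcsin(p_z) ≈ -47.29°, λ = atan2(p_y, p_x) ≈ -107.59°.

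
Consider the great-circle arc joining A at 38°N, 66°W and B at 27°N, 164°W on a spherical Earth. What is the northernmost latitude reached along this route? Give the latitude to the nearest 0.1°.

The great circle lies in the plane with unit normal n̂ = (p₁ × p₂)/|p₁ × p₂|.
Here n̂_z ≈ -0.707; the vertex latitude is φ_max = arccos|n̂_z| ≈ 45.0°.

≈ 45.0°N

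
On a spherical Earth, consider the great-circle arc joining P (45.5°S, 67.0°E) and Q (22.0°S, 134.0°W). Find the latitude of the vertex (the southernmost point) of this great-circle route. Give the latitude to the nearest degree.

The great circle lies in the plane with unit normal n̂ = (p₁ × p₂)/|p₁ × p₂|.
Here n̂_z ≈ +0.248; the vertex latitude is φ_max = arccos|n̂_z| ≈ 75.7°.
Check via Clairaut: cos φ_max = |cos φ₁| · sin C = cos(45.5°)·sin(159.3°) ≈ 0.248, again giving ≈ 75.7°.

≈ 76°S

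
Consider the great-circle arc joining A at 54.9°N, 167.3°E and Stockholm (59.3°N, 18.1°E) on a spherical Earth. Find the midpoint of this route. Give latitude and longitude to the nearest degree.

≈ 80°N, 105°E

Write both endpoints as unit vectors p₁, p₂ with components (cos φ cos λ, cos φ sin λ, sin φ).
The central angle between the endpoints is δ = arccos(p₁·p₂) ≈ 1.103 rad (63.2°).
Interpolate at f = 1/2 with slerp weights a = sin((1−f)δ)/sin δ ≈ 0.587, b = sin(fδ)/sin δ ≈ 0.587.
p = a·p₁ + b·p₂ ≈ (-0.044, 0.167, 0.985); φ = arcsin(p_z) ≈ 80.03°, λ = atan2(p_y, p_x) ≈ 104.87°.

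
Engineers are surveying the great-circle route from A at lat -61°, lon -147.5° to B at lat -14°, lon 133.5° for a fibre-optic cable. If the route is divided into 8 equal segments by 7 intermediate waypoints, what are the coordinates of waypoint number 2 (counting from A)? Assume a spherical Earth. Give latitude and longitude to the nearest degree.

≈ lat -56°, lon 179°

Write both endpoints as unit vectors p₁, p₂ with components (cos φ cos λ, cos φ sin λ, sin φ).
The central angle between the endpoints is δ = arccos(p₁·p₂) ≈ 1.265 rad (72.5°).
Interpolate at f = 2/8 with slerp weights a = sin((1−f)δ)/sin δ ≈ 0.852, b = sin(fδ)/sin δ ≈ 0.326.
p = a·p₁ + b·p₂ ≈ (-0.566, 0.008, -0.824); φ = arcsin(p_z) ≈ -55.51°, λ = atan2(p_y, p_x) ≈ 179.24°.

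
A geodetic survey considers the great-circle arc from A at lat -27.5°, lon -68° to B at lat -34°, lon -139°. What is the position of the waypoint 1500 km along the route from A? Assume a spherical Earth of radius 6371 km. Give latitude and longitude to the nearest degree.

≈ lat -33°, lon -82°

Write both endpoints as unit vectors p₁, p₂ with components (cos φ cos λ, cos φ sin λ, sin φ).
The central angle between the endpoints is δ = arccos(p₁·p₂) ≈ 1.050 rad (60.2°). The total great-circle distance is δ·R ≈ 1.050 × 6371 ≈ 6689 km, so the target fraction is f = 1500/6689 ≈ 0.224.
Interpolate at f ≈ 0.224 with slerp weights a = sin((1−f)δ)/sin δ ≈ 0.839, b = sin(fδ)/sin δ ≈ 0.269.
p = a·p₁ + b·p₂ ≈ (0.110, -0.836, -0.538); φ = arcsin(p_z) ≈ -32.52°, λ = atan2(p_y, p_x) ≈ -82.48°.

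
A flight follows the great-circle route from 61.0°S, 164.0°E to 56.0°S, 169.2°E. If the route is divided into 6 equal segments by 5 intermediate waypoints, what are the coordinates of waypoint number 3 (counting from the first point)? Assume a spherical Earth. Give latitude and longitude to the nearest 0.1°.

≈ 58.5°S, 166.8°E

From cos δ = sin φ₁ sin φ₂ + cos φ₁ cos φ₂ cos Δλ, the central angle is δ ≈ 0.099 rad (5.7°).
Interpolate at f = 3/6 with slerp weights a = sin((1−f)δ)/sin δ ≈ 0.501, b = sin(fδ)/sin δ ≈ 0.501.
p = a·p₁ + b·p₂ ≈ (-0.508, 0.119, -0.853); φ = arcsin(p_z) ≈ -58.53°, λ = atan2(p_y, p_x) ≈ 166.79°.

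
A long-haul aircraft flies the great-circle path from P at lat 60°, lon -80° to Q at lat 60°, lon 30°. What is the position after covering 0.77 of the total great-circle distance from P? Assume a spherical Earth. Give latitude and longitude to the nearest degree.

≈ lat 68°, lon 11°

The haversine formula gives a central angle δ ≈ 0.844 rad (48.4°) between the endpoints.
Interpolate at f = 0.77 with slerp weights a = sin((1−f)δ)/sin δ ≈ 0.258, b = sin(fδ)/sin δ ≈ 0.810.
p = a·p₁ + b·p₂ ≈ (0.373, 0.075, 0.925); φ = arcsin(p_z) ≈ 67.63°, λ = atan2(p_y, p_x) ≈ 11.42°.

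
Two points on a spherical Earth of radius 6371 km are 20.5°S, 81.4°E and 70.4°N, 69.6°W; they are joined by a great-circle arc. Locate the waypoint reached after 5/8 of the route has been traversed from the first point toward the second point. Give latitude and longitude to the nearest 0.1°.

Convert each endpoint to a unit vector on the sphere (x = cos φ cos λ, y = cos φ sin λ, z = sin φ).
The central angle between the endpoints is δ = arccos(p₁·p₂) ≈ 2.220 rad (127.2°).
Interpolate at f = 5/8 with slerp weights a = sin((1−f)δ)/sin δ ≈ 0.929, b = sin(fδ)/sin δ ≈ 1.235.
p = a·p₁ + b·p₂ ≈ (0.274, 0.472, 0.838); φ = arcsin(p_z) ≈ 56.91°, λ = atan2(p_y, p_x) ≈ 59.82°.

≈ 56.9°N, 59.8°E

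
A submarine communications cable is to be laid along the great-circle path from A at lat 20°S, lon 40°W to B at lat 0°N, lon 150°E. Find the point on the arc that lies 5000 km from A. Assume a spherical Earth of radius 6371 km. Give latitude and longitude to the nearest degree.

From cos δ = sin φ₁ sin φ₂ + cos φ₁ cos φ₂ cos Δλ, the central angle is δ ≈ 2.753 rad (157.7°). The total great-circle distance is δ·R ≈ 2.753 × 6371 ≈ 17539 km, so the target fraction is f = 5000/17539 ≈ 0.285.
Interpolate at f ≈ 0.285 with slerp weights a = sin((1−f)δ)/sin δ ≈ 2.433, b = sin(fδ)/sin δ ≈ 1.865.
p = a·p₁ + b·p₂ ≈ (0.137, -0.537, -0.832); φ = arcsin(p_z) ≈ -56.33°, λ = atan2(p_y, p_x) ≈ -75.74°.

≈ lat 56°S, lon 76°W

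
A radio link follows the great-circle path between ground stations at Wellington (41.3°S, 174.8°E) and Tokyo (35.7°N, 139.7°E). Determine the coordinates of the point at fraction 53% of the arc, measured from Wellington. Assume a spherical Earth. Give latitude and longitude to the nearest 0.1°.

≈ (0.6°S, 155.7°E)

Write both endpoints as unit vectors p₁, p₂ with components (cos φ cos λ, cos φ sin λ, sin φ).
The central angle between the endpoints is δ = arccos(p₁·p₂) ≈ 1.457 rad (83.5°).
Interpolate at f = 0.53 with slerp weights a = sin((1−f)δ)/sin δ ≈ 0.636, b = sin(fδ)/sin δ ≈ 0.702.
p = a·p₁ + b·p₂ ≈ (-0.911, 0.412, -0.010); φ = arcsin(p_z) ≈ -0.59°, λ = atan2(p_y, p_x) ≈ 155.66°.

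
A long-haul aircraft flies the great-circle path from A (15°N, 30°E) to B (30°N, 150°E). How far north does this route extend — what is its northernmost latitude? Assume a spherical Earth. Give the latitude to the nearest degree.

The great circle lies in the plane with unit normal n̂ = (p₁ × p₂)/|p₁ × p₂|.
Here n̂_z ≈ +0.757; the vertex latitude is φ_max = arccos|n̂_z| ≈ 40.8°.
Check via Clairaut: cos φ_max = |cos φ₁| · sin C = cos(15.0°)·sin(51.6°) ≈ 0.757, again giving ≈ 40.8°.

≈ 41°N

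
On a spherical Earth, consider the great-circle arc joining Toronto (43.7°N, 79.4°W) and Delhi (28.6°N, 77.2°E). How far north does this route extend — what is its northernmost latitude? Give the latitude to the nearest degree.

≈ 75°N

The great circle lies in the plane with unit normal n̂ = (p₁ × p₂)/|p₁ × p₂|.
Here n̂_z ≈ +0.260; the vertex latitude is φ_max = arccos|n̂_z| ≈ 74.9°.
Check via Clairaut: cos φ_max = |cos φ₁| · sin C = cos(43.7°)·sin(21.1°) ≈ 0.260, again giving ≈ 74.9°.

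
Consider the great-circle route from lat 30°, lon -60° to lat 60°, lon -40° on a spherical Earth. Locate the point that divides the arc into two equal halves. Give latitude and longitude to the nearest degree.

Write both endpoints as unit vectors p₁, p₂ with components (cos φ cos λ, cos φ sin λ, sin φ).
The central angle between the endpoints is δ = arccos(p₁·p₂) ≈ 0.574 rad (32.9°).
Interpolate at f = 1/2 with slerp weights a = sin((1−f)δ)/sin δ ≈ 0.521, b = sin(fδ)/sin δ ≈ 0.521.
p = a·p₁ + b·p₂ ≈ (0.425, -0.559, 0.712); φ = arcsin(p_z) ≈ 45.41°, λ = atan2(p_y, p_x) ≈ -52.71°.

≈ lat 45°, lon -53°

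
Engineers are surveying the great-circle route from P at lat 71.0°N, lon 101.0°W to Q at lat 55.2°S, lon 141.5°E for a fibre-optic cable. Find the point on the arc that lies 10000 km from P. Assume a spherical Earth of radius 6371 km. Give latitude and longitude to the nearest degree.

≈ lat 1°S, lon 171°E

From cos δ = sin φ₁ sin φ₂ + cos φ₁ cos φ₂ cos Δλ, the central angle is δ ≈ 2.610 rad (149.6°). The total great-circle distance is δ·R ≈ 2.610 × 6371 ≈ 16631 km, so the target fraction is f = 10000/16631 ≈ 0.601.
Interpolate at f ≈ 0.601 with slerp weights a = sin((1−f)δ)/sin δ ≈ 1.703, b = sin(fδ)/sin δ ≈ 1.974.
p = a·p₁ + b·p₂ ≈ (-0.988, 0.157, -0.011); φ = arcsin(p_z) ≈ -0.61°, λ = atan2(p_y, p_x) ≈ 170.97°.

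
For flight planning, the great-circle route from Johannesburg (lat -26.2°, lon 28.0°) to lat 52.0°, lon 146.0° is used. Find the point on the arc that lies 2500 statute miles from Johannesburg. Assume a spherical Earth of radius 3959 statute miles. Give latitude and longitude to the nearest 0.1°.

Convert each endpoint to a unit vector on the sphere (x = cos φ cos λ, y = cos φ sin λ, z = sin φ).
The central angle between the endpoints is δ = arccos(p₁·p₂) ≈ 2.223 rad (127.4°). The total great-circle distance is δ·R ≈ 2.223 × 3959 ≈ 8802 mi, so the target fraction is f = 2500/8802 ≈ 0.284.
Interpolate at f ≈ 0.284 with slerp weights a = sin((1−f)δ)/sin δ ≈ 1.258, b = sin(fδ)/sin δ ≈ 0.743.
p = a·p₁ + b·p₂ ≈ (0.618, 0.786, 0.030); φ = arcsin(p_z) ≈ 1.72°, λ = atan2(p_y, p_x) ≈ 51.83°.

≈ lat 1.7°, lon 51.8°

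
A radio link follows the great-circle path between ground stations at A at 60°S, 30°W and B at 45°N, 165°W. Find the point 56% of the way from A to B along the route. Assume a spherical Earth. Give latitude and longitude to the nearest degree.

≈ 10°S, 125°W

Write both endpoints as unit vectors p₁, p₂ with components (cos φ cos λ, cos φ sin λ, sin φ).
The central angle between the endpoints is δ = arccos(p₁·p₂) ≈ 2.611 rad (149.6°).
Interpolate at f = 0.56 with slerp weights a = sin((1−f)δ)/sin δ ≈ 1.802, b = sin(fδ)/sin δ ≈ 1.964.
p = a·p₁ + b·p₂ ≈ (-0.561, -0.810, -0.172); φ = arcsin(p_z) ≈ -9.91°, λ = atan2(p_y, p_x) ≈ -124.71°.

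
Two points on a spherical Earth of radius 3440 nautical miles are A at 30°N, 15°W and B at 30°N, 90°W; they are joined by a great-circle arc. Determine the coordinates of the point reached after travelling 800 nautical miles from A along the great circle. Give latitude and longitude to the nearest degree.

Convert each endpoint to a unit vector on the sphere (x = cos φ cos λ, y = cos φ sin λ, z = sin φ).
The central angle between the endpoints is δ = arccos(p₁·p₂) ≈ 1.111 rad (63.6°). The total great-circle distance is δ·R ≈ 1.111 × 3440 ≈ 3821 nmi, so the target fraction is f = 800/3821 ≈ 0.209.
Interpolate at f ≈ 0.209 with slerp weights a = sin((1−f)δ)/sin δ ≈ 0.859, b = sin(fδ)/sin δ ≈ 0.257.
p = a·p₁ + b·p₂ ≈ (0.718, -0.415, 0.558); φ = arcsin(p_z) ≈ 33.92°, λ = atan2(p_y, p_x) ≈ -30.03°.

≈ 34°N, 30°W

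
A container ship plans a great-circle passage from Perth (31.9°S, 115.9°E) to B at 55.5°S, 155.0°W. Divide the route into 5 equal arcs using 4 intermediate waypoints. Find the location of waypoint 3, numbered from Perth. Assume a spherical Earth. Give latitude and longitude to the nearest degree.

The haversine formula gives a central angle δ ≈ 1.112 rad (63.7°) between the endpoints.
Interpolate at f = 3/5 with slerp weights a = sin((1−f)δ)/sin δ ≈ 0.480, b = sin(fδ)/sin δ ≈ 0.690.
p = a·p₁ + b·p₂ ≈ (-0.532, 0.201, -0.822); φ = arcsin(p_z) ≈ -55.32°, λ = atan2(p_y, p_x) ≈ 159.28°.

≈ 55°S, 159°E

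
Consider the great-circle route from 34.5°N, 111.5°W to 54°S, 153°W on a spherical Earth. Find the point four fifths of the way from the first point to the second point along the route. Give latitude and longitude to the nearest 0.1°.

≈ 37.1°S, 140.0°W

Convert each endpoint to a unit vector on the sphere (x = cos φ cos λ, y = cos φ sin λ, z = sin φ).
The central angle between the endpoints is δ = arccos(p₁·p₂) ≈ 1.666 rad (95.5°).
Interpolate at f = 4/5 with slerp weights a = sin((1−f)δ)/sin δ ≈ 0.329, b = sin(fδ)/sin δ ≈ 0.976.
p = a·p₁ + b·p₂ ≈ (-0.611, -0.513, -0.604); φ = arcsin(p_z) ≈ -37.14°, λ = atan2(p_y, p_x) ≈ -139.99°.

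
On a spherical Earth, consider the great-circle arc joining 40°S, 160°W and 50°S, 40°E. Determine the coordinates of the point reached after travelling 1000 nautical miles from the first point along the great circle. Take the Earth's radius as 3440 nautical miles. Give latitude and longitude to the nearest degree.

The haversine formula gives a central angle δ ≈ 1.541 rad (88.3°) between the endpoints. The total great-circle distance is δ·R ≈ 1.541 × 3440 ≈ 5301 nmi, so the target fraction is f = 1000/5301 ≈ 0.189.
Interpolate at f ≈ 0.189 with slerp weights a = sin((1−f)δ)/sin δ ≈ 0.950, b = sin(fδ)/sin δ ≈ 0.287.
p = a·p₁ + b·p₂ ≈ (-0.542, -0.130, -0.830); φ = arcsin(p_z) ≈ -56.10°, λ = atan2(p_y, p_x) ≈ -166.49°.

≈ 56°S, 166°W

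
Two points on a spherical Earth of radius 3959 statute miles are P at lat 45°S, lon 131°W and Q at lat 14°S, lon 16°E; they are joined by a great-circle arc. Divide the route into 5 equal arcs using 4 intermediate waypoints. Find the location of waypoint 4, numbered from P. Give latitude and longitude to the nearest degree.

The haversine formula gives a central angle δ ≈ 1.987 rad (113.9°) between the endpoints.
Interpolate at f = 4/5 with slerp weights a = sin((1−f)δ)/sin δ ≈ 0.423, b = sin(fδ)/sin δ ≈ 1.093.
p = a·p₁ + b·p₂ ≈ (0.823, 0.067, -0.564); φ = arcsin(p_z) ≈ -34.31°, λ = atan2(p_y, p_x) ≈ 4.62°.

≈ lat 34°S, lon 5°E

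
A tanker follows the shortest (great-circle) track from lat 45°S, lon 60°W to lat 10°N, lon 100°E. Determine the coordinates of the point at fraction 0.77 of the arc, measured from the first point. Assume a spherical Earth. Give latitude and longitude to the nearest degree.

≈ lat 20°S, lon 87°E

Write both endpoints as unit vectors p₁, p₂ with components (cos φ cos λ, cos φ sin λ, sin φ).
The central angle between the endpoints is δ = arccos(p₁·p₂) ≈ 2.461 rad (141.0°).
Interpolate at f = 0.77 with slerp weights a = sin((1−f)δ)/sin δ ≈ 0.852, b = sin(fδ)/sin δ ≈ 1.506.
p = a·p₁ + b·p₂ ≈ (0.044, 0.939, -0.341); φ = arcsin(p_z) ≈ -19.94°, λ = atan2(p_y, p_x) ≈ 87.34°.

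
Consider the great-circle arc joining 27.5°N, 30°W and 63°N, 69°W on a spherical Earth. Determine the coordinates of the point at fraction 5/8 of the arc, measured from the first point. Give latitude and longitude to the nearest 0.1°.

≈ 51.3°N, 47.6°W

From cos δ = sin φ₁ sin φ₂ + cos φ₁ cos φ₂ cos Δλ, the central angle is δ ≈ 0.761 rad (43.6°).
Interpolate at f = 5/8 with slerp weights a = sin((1−f)δ)/sin δ ≈ 0.408, b = sin(fδ)/sin δ ≈ 0.664.
p = a·p₁ + b·p₂ ≈ (0.422, -0.462, 0.780); φ = arcsin(p_z) ≈ 51.26°, λ = atan2(p_y, p_x) ≈ -47.65°.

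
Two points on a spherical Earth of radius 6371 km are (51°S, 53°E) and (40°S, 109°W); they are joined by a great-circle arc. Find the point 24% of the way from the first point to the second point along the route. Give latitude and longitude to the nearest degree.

From cos δ = sin φ₁ sin φ₂ + cos φ₁ cos φ₂ cos Δλ, the central angle is δ ≈ 1.530 rad (87.6°).
Interpolate at f = 0.24 with slerp weights a = sin((1−f)δ)/sin δ ≈ 0.919, b = sin(fδ)/sin δ ≈ 0.359.
p = a·p₁ + b·p₂ ≈ (0.258, 0.201, -0.945); φ = arcsin(p_z) ≈ -70.88°, λ = atan2(p_y, p_x) ≈ 37.95°.

≈ (71°S, 38°E)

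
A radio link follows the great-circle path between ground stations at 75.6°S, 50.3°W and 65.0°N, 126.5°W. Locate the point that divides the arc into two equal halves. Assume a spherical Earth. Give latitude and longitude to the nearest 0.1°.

Convert each endpoint to a unit vector on the sphere (x = cos φ cos λ, y = cos φ sin λ, z = sin φ).
The central angle between the endpoints is δ = arccos(p₁·p₂) ≈ 2.592 rad (148.5°).
Interpolate at f = 1/2 with slerp weights a = sin((1−f)δ)/sin δ ≈ 1.843, b = sin(fδ)/sin δ ≈ 1.843.
p = a·p₁ + b·p₂ ≈ (-0.171, -0.979, -0.115); φ = arcsin(p_z) ≈ -6.59°, λ = atan2(p_y, p_x) ≈ -99.88°.

≈ 6.6°S, 99.9°W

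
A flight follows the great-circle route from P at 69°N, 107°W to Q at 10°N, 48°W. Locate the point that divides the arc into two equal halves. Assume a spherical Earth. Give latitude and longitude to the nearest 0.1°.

≈ 42.5°N, 62.7°W

Write both endpoints as unit vectors p₁, p₂ with components (cos φ cos λ, cos φ sin λ, sin φ).
The central angle between the endpoints is δ = arccos(p₁·p₂) ≈ 1.220 rad (69.9°).
Interpolate at f = 1/2 with slerp weights a = sin((1−f)δ)/sin δ ≈ 0.610, b = sin(fδ)/sin δ ≈ 0.610.
p = a·p₁ + b·p₂ ≈ (0.338, -0.655, 0.675); φ = arcsin(p_z) ≈ 42.48°, λ = atan2(p_y, p_x) ≈ -62.72°.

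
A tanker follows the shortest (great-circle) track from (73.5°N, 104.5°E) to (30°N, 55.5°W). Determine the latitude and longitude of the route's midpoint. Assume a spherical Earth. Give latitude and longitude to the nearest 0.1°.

≈ (67.4°N, 46.3°W)

From cos δ = sin φ₁ sin φ₂ + cos φ₁ cos φ₂ cos Δλ, the central angle is δ ≈ 1.320 rad (75.6°).
Interpolate at f = 1/2 with slerp weights a = sin((1−f)δ)/sin δ ≈ 0.633, b = sin(fδ)/sin δ ≈ 0.633.
p = a·p₁ + b·p₂ ≈ (0.265, -0.278, 0.923); φ = arcsin(p_z) ≈ 67.41°, λ = atan2(p_y, p_x) ≈ -46.29°.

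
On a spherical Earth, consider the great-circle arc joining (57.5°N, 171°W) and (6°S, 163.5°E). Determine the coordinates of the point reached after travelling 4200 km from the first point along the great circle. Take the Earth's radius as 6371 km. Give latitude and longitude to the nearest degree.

Write both endpoints as unit vectors p₁, p₂ with components (cos φ cos λ, cos φ sin λ, sin φ).
The central angle between the endpoints is δ = arccos(p₁·p₂) ≈ 1.166 rad (66.8°). The total great-circle distance is δ·R ≈ 1.166 × 6371 ≈ 7426 km, so the target fraction is f = 4200/7426 ≈ 0.566.
Interpolate at f ≈ 0.566 with slerp weights a = sin((1−f)δ)/sin δ ≈ 0.528, b = sin(fδ)/sin δ ≈ 0.666.
p = a·p₁ + b·p₂ ≈ (-0.916, 0.144, 0.375); φ = arcsin(p_z) ≈ 22.05°, λ = atan2(p_y, p_x) ≈ 171.07°.

≈ (22°N, 171°E)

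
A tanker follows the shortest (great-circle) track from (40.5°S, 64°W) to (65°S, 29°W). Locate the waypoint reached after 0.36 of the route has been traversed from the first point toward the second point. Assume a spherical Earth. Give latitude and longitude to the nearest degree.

Convert each endpoint to a unit vector on the sphere (x = cos φ cos λ, y = cos φ sin λ, z = sin φ).
The central angle between the endpoints is δ = arccos(p₁·p₂) ≈ 0.551 rad (31.6°).
Interpolate at f = 0.36 with slerp weights a = sin((1−f)δ)/sin δ ≈ 0.660, b = sin(fδ)/sin δ ≈ 0.376.
p = a·p₁ + b·p₂ ≈ (0.359, -0.528, -0.770); φ = arcsin(p_z) ≈ -50.32°, λ = atan2(p_y, p_x) ≈ -55.78°.

≈ (50°S, 56°W)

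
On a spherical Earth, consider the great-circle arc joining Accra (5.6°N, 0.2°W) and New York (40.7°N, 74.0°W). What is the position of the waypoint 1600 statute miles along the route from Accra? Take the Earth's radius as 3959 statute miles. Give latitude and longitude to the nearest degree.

Convert each endpoint to a unit vector on the sphere (x = cos φ cos λ, y = cos φ sin λ, z = sin φ).
The central angle between the endpoints is δ = arccos(p₁·p₂) ≈ 1.293 rad (74.1°). The total great-circle distance is δ·R ≈ 1.293 × 3959 ≈ 5119 mi, so the target fraction is f = 1600/5119 ≈ 0.313.
Interpolate at f ≈ 0.313 with slerp weights a = sin((1−f)δ)/sin δ ≈ 0.807, b = sin(fδ)/sin δ ≈ 0.409.
p = a·p₁ + b·p₂ ≈ (0.889, -0.301, 0.345); φ = arcsin(p_z) ≈ 20.21°, λ = atan2(p_y, p_x) ≈ -18.69°.

≈ (20°N, 19°W)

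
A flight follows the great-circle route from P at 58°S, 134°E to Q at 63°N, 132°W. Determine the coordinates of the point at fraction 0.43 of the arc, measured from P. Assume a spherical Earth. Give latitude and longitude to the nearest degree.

Write both endpoints as unit vectors p₁, p₂ with components (cos φ cos λ, cos φ sin λ, sin φ).
The central angle between the endpoints is δ = arccos(p₁·p₂) ≈ 2.453 rad (140.6°).
Interpolate at f = 0.43 with slerp weights a = sin((1−f)δ)/sin δ ≈ 1.551, b = sin(fδ)/sin δ ≈ 1.370.
p = a·p₁ + b·p₂ ≈ (-0.987, 0.129, -0.095); φ = arcsin(p_z) ≈ -5.46°, λ = atan2(p_y, p_x) ≈ 172.54°.

≈ 5°S, 173°E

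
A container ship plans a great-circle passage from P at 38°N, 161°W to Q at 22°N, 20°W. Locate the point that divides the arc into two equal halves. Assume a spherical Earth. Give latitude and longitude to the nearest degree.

Write both endpoints as unit vectors p₁, p₂ with components (cos φ cos λ, cos φ sin λ, sin φ).
The central angle between the endpoints is δ = arccos(p₁·p₂) ≈ 1.915 rad (109.7°).
Interpolate at f = 1/2 with slerp weights a = sin((1−f)δ)/sin δ ≈ 0.869, b = sin(fδ)/sin δ ≈ 0.869.
p = a·p₁ + b·p₂ ≈ (0.110, -0.498, 0.860); φ = arcsin(p_z) ≈ 59.33°, λ = atan2(p_y, p_x) ≈ -77.59°.

≈ 59°N, 78°W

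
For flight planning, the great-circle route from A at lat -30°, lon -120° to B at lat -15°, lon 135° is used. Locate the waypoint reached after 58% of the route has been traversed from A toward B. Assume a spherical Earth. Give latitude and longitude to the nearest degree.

Convert each endpoint to a unit vector on the sphere (x = cos φ cos λ, y = cos φ sin λ, z = sin φ).
The central angle between the endpoints is δ = arccos(p₁·p₂) ≈ 1.658 rad (95.0°).
Interpolate at f = 0.58 with slerp weights a = sin((1−f)δ)/sin δ ≈ 0.644, b = sin(fδ)/sin δ ≈ 0.823.
p = a·p₁ + b·p₂ ≈ (-0.841, 0.079, -0.535); φ = arcsin(p_z) ≈ -32.34°, λ = atan2(p_y, p_x) ≈ 174.61°.

≈ lat -32°, lon 175°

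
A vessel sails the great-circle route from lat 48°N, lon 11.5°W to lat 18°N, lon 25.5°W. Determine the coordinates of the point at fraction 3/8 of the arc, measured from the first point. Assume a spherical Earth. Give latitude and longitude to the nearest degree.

≈ lat 37°N, lon 18°W

From cos δ = sin φ₁ sin φ₂ + cos φ₁ cos φ₂ cos Δλ, the central angle is δ ≈ 0.560 rad (32.1°).
Interpolate at f = 3/8 with slerp weights a = sin((1−f)δ)/sin δ ≈ 0.646, b = sin(fδ)/sin δ ≈ 0.392.
p = a·p₁ + b·p₂ ≈ (0.760, -0.247, 0.601); φ = arcsin(p_z) ≈ 36.94°, λ = atan2(p_y, p_x) ≈ -17.99°.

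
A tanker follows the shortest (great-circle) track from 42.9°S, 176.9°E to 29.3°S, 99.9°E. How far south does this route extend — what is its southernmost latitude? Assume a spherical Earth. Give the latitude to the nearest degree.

≈ 45°S

The great circle lies in the plane with unit normal n̂ = (p₁ × p₂)/|p₁ × p₂|.
Here n̂_z ≈ -0.708; the vertex latitude is φ_max = arccos|n̂_z| ≈ 44.9°.
Check via Clairaut: cos φ_max = |cos φ₁| · sin C = cos(42.9°)·sin(104.8°) ≈ 0.708, again giving ≈ 44.9°.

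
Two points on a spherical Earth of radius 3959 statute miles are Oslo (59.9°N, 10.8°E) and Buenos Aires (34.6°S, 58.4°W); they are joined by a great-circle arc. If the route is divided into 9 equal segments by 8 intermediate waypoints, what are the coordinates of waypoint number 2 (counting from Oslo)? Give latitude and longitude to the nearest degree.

≈ 42°N, 16°W

Write both endpoints as unit vectors p₁, p₂ with components (cos φ cos λ, cos φ sin λ, sin φ).
The central angle between the endpoints is δ = arccos(p₁·p₂) ≈ 1.923 rad (110.2°).
Interpolate at f = 2/9 with slerp weights a = sin((1−f)δ)/sin δ ≈ 1.062, b = sin(fδ)/sin δ ≈ 0.441.
p = a·p₁ + b·p₂ ≈ (0.714, -0.210, 0.668); φ = arcsin(p_z) ≈ 41.94°, λ = atan2(p_y, p_x) ≈ -16.37°.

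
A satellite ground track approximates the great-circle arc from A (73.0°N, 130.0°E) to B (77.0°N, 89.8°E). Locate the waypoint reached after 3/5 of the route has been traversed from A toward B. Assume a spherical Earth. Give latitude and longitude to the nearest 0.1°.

Convert each endpoint to a unit vector on the sphere (x = cos φ cos λ, y = cos φ sin λ, z = sin φ).
The central angle between the endpoints is δ = arccos(p₁·p₂) ≈ 0.190 rad (10.9°).
Interpolate at f = 3/5 with slerp weights a = sin((1−f)δ)/sin δ ≈ 0.402, b = sin(fδ)/sin δ ≈ 0.602.
p = a·p₁ + b·p₂ ≈ (-0.075, 0.226, 0.971); φ = arcsin(p_z) ≈ 76.25°, λ = atan2(p_y, p_x) ≈ 108.41°.

≈ (76.2°N, 108.4°E)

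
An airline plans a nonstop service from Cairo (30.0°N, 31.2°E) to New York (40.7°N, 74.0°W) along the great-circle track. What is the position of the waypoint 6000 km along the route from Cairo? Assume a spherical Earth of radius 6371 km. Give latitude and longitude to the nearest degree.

≈ (50°N, 37°W)

Write both endpoints as unit vectors p₁, p₂ with components (cos φ cos λ, cos φ sin λ, sin φ).
The central angle between the endpoints is δ = arccos(p₁·p₂) ≈ 1.416 rad (81.1°). The total great-circle distance is δ·R ≈ 1.416 × 6371 ≈ 9023 km, so the target fraction is f = 6000/9023 ≈ 0.665.
Interpolate at f ≈ 0.665 with slerp weights a = sin((1−f)δ)/sin δ ≈ 0.462, b = sin(fδ)/sin δ ≈ 0.818.
p = a·p₁ + b·p₂ ≈ (0.514, -0.389, 0.765); φ = arcsin(p_z) ≈ 49.89°, λ = atan2(p_y, p_x) ≈ -37.14°.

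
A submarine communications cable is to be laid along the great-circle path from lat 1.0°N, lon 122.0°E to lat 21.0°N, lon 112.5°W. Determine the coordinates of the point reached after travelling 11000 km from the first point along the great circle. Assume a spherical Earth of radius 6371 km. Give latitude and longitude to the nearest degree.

Write both endpoints as unit vectors p₁, p₂ with components (cos φ cos λ, cos φ sin λ, sin φ).
The central angle between the endpoints is δ = arccos(p₁·p₂) ≈ 2.136 rad (122.4°). The total great-circle distance is δ·R ≈ 2.136 × 6371 ≈ 13610 km, so the target fraction is f = 11000/13610 ≈ 0.808.
Interpolate at f ≈ 0.808 with slerp weights a = sin((1−f)δ)/sin δ ≈ 0.472, b = sin(fδ)/sin δ ≈ 1.170.
p = a·p₁ + b·p₂ ≈ (-0.668, -0.609, 0.428); φ = arcsin(p_z) ≈ 25.31°, λ = atan2(p_y, p_x) ≈ -137.64°.

≈ lat 25°N, lon 138°W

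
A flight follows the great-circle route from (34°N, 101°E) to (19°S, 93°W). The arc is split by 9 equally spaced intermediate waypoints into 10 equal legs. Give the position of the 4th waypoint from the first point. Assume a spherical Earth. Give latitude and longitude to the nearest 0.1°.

≈ (51.9°N, 168.5°W)

From cos δ = sin φ₁ sin φ₂ + cos φ₁ cos φ₂ cos Δλ, the central angle is δ ≈ 2.801 rad (160.5°).
Interpolate at f = 4/10 with slerp weights a = sin((1−f)δ)/sin δ ≈ 2.978, b = sin(fδ)/sin δ ≈ 2.697.
p = a·p₁ + b·p₂ ≈ (-0.604, -0.123, 0.787); φ = arcsin(p_z) ≈ 51.90°, λ = atan2(p_y, p_x) ≈ -168.46°.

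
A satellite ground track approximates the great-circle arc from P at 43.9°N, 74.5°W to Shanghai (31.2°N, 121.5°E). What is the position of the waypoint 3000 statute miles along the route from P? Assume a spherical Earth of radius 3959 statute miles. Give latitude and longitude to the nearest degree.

≈ 80°N, 144°W

Convert each endpoint to a unit vector on the sphere (x = cos φ cos λ, y = cos φ sin λ, z = sin φ).
The central angle between the endpoints is δ = arccos(p₁·p₂) ≈ 1.806 rad (103.5°). The total great-circle distance is δ·R ≈ 1.806 × 3959 ≈ 7151 mi, so the target fraction is f = 3000/7151 ≈ 0.420.
Interpolate at f ≈ 0.420 with slerp weights a = sin((1−f)δ)/sin δ ≈ 0.891, b = sin(fδ)/sin δ ≈ 0.707.
p = a·p₁ + b·p₂ ≈ (-0.144, -0.103, 0.984); φ = arcsin(p_z) ≈ 79.78°, λ = atan2(p_y, p_x) ≈ -144.38°.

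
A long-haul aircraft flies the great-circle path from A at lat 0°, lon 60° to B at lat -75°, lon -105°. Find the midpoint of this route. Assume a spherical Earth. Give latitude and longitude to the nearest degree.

Convert each endpoint to a unit vector on the sphere (x = cos φ cos λ, y = cos φ sin λ, z = sin φ).
The central angle between the endpoints is δ = arccos(p₁·p₂) ≈ 1.823 rad (104.5°).
Interpolate at f = 1/2 with slerp weights a = sin((1−f)δ)/sin δ ≈ 0.816, b = sin(fδ)/sin δ ≈ 0.816.
p = a·p₁ + b·p₂ ≈ (0.354, 0.503, -0.789); φ = arcsin(p_z) ≈ -52.06°, λ = atan2(p_y, p_x) ≈ 54.90°.

≈ lat -52°, lon 55°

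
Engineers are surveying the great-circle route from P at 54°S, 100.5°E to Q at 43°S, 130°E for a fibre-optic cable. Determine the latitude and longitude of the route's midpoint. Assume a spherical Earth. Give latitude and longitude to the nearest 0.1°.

≈ 49.4°S, 116.9°E

Convert each endpoint to a unit vector on the sphere (x = cos φ cos λ, y = cos φ sin λ, z = sin φ).
The central angle between the endpoints is δ = arccos(p₁·p₂) ≈ 0.387 rad (22.2°).
Interpolate at f = 1/2 with slerp weights a = sin((1−f)δ)/sin δ ≈ 0.510, b = sin(fδ)/sin δ ≈ 0.510.
p = a·p₁ + b·p₂ ≈ (-0.294, 0.580, -0.760); φ = arcsin(p_z) ≈ -49.44°, λ = atan2(p_y, p_x) ≈ 116.89°.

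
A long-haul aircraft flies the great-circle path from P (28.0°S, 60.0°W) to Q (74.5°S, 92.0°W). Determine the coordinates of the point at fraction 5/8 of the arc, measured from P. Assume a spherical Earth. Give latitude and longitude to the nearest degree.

The haversine formula gives a central angle δ ≈ 0.860 rad (49.3°) between the endpoints.
Interpolate at f = 5/8 with slerp weights a = sin((1−f)δ)/sin δ ≈ 0.418, b = sin(fδ)/sin δ ≈ 0.676.
p = a·p₁ + b·p₂ ≈ (0.178, -0.500, -0.847); φ = arcsin(p_z) ≈ -57.92°, λ = atan2(p_y, p_x) ≈ -70.38°.

≈ (58°S, 70°W)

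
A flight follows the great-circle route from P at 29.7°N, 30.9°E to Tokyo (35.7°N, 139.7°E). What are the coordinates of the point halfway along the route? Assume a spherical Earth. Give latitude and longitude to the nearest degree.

≈ 48°N, 83°E

Convert each endpoint to a unit vector on the sphere (x = cos φ cos λ, y = cos φ sin λ, z = sin φ).
The central angle between the endpoints is δ = arccos(p₁·p₂) ≈ 1.509 rad (86.5°).
Interpolate at f = 1/2 with slerp weights a = sin((1−f)δ)/sin δ ≈ 0.686, b = sin(fδ)/sin δ ≈ 0.686.
p = a·p₁ + b·p₂ ≈ (0.086, 0.667, 0.740); φ = arcsin(p_z) ≈ 47.77°, λ = atan2(p_y, p_x) ≈ 82.61°.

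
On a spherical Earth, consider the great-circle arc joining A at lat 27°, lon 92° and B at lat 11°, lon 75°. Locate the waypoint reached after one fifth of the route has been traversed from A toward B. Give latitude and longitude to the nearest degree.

≈ lat 24°, lon 88°

The haversine formula gives a central angle δ ≈ 0.395 rad (22.6°) between the endpoints.
Interpolate at f = 1/5 with slerp weights a = sin((1−f)δ)/sin δ ≈ 0.808, b = sin(fδ)/sin δ ≈ 0.205.
p = a·p₁ + b·p₂ ≈ (0.027, 0.914, 0.406); φ = arcsin(p_z) ≈ 23.94°, λ = atan2(p_y, p_x) ≈ 88.31°.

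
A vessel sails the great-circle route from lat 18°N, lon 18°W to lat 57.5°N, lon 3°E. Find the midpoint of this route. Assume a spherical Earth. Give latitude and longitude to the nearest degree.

≈ lat 38°N, lon 10°W

Convert each endpoint to a unit vector on the sphere (x = cos φ cos λ, y = cos φ sin λ, z = sin φ).
The central angle between the endpoints is δ = arccos(p₁·p₂) ≈ 0.741 rad (42.5°).
Interpolate at f = 1/2 with slerp weights a = sin((1−f)δ)/sin δ ≈ 0.536, b = sin(fδ)/sin δ ≈ 0.536.
p = a·p₁ + b·p₂ ≈ (0.773, -0.143, 0.618); φ = arcsin(p_z) ≈ 38.18°, λ = atan2(p_y, p_x) ≈ -10.45°.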